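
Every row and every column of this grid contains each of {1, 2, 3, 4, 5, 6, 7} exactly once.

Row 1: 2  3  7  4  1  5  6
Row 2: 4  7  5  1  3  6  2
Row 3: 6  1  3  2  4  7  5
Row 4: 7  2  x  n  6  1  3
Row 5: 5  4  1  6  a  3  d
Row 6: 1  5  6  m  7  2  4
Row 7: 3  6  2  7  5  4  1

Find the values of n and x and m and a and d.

For row 5, column 5: column 5 already has {1, 3, 4, 5, 6, 7}; that leaves 2.
For row 5, column 7: row 5 already has {1, 2, 3, 4, 5, 6}; that leaves 7.
For row 6, column 4: row 6 already has {1, 2, 4, 5, 6, 7}; that leaves 3.
At (row 4, col 4): column 4 already has {1, 2, 3, 4, 6, 7}, so the value is 5.
At (row 4, col 3): row 4 already has {1, 2, 3, 5, 6, 7}, so the value is 4.

n = 5, x = 4, m = 3, a = 2, d = 7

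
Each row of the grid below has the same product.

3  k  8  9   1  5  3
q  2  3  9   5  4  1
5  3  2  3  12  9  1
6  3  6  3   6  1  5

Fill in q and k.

Rows 3 and 4 each multiply to 9720, so every row has product 9720.
Row 2: 2×3×9×5×4×1 = 1080, so the missing entry is 9720 ÷ 1080 = 9.
Row 1: 3×8×9×1×5×3 = 3240, so the missing entry is 9720 ÷ 3240 = 3.

q = 9, k = 3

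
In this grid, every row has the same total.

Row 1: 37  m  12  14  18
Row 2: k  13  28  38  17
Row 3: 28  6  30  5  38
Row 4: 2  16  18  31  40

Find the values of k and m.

k = 11, m = 26

The complete rows each total 107.
Row 2 is missing 107 − 96 = 11 (since 13 + 28 + 38 + 17 = 96).
Row 1 is missing 107 − 81 = 26 (since 37 + 12 + 14 + 18 = 81).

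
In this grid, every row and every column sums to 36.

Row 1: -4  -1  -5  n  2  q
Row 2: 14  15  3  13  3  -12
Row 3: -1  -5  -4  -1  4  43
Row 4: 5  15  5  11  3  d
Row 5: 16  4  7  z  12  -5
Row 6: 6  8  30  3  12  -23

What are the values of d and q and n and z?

d = -3, q = 36, n = 8, z = 2

Row 5 has 16 + 4 + 7 + 12 − 5 = 34; the blank must be 36 − 34 = 2.
Column 4 has 13 − 1 + 11 + 2 + 3 = 28; the blank must be 36 − 28 = 8.
Row 4 has 5 + 15 + 5 + 11 + 3 = 39; the blank must be 36 − 39 = -3.
Row 1 has -4 − 1 − 5 + 8 + 2 = 0; the blank must be 36 − 0 = 36.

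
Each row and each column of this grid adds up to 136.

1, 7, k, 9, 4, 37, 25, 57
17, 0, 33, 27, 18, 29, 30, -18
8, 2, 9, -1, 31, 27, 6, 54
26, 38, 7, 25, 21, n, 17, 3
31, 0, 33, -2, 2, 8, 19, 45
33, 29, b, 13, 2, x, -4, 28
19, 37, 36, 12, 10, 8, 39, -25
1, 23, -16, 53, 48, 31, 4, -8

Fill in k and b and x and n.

Row 1 has 1 + 7 + 9 + 4 + 37 + 25 + 57 = 140; the blank must be 136 − 140 = -4.
Row 4 has 26 + 38 + 7 + 25 + 21 + 17 + 3 = 137; the blank must be 136 − 137 = -1.
Column 6 has 37 + 29 + 27 − 1 + 8 + 8 + 31 = 139; the blank must be 136 − 139 = -3.
Row 6 has 33 + 29 + 13 + 2 − 3 − 4 + 28 = 98; the blank must be 136 − 98 = 38.

k = -4, b = 38, x = -3, n = -1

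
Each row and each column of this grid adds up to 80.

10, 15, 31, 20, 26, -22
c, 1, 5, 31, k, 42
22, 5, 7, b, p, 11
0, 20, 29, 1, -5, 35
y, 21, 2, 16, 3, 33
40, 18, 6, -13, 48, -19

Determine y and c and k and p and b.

The known cells in row 5 total 75, leaving 80 − 75 = 5 for the blank.
The known cells in column 4 total 55, leaving 80 − 55 = 25 for the blank.
The known cells in row 3 total 70, leaving 80 − 70 = 10 for the blank.
The known cells in column 5 total 82, leaving 80 − 82 = -2 for the blank.
The known cells in row 2 total 77, leaving 80 − 77 = 3 for the blank.

y = 5, c = 3, k = -2, p = 10, b = 25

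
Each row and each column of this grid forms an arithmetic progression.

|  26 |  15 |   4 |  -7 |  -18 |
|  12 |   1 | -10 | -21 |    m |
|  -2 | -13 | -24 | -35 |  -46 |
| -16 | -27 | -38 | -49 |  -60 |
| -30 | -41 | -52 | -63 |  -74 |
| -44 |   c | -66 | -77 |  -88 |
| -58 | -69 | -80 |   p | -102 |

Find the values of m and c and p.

Along each row the entries change by -11 per step; down each column they change by -14.
Row 2: from 12 at column 1, stepping by -11 to column 5 gives -32.
Row 6: from -44 at column 1, stepping by -11 to column 2 gives -55.
Row 7: from -58 at column 1, stepping by -11 to column 4 gives -91.

m = -32, c = -55, p = -91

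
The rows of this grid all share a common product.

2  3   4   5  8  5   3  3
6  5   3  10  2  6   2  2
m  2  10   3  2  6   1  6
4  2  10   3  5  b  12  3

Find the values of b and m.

Rows 1 and 2 each multiply to 43200, so every row has product 43200.
Row 4: 4×2×10×3×5×12×3 = 43200, so the missing entry is 43200 ÷ 43200 = 1.
Row 3: 2×10×3×2×6×1×6 = 4320, so the missing entry is 43200 ÷ 4320 = 10.

b = 1, m = 10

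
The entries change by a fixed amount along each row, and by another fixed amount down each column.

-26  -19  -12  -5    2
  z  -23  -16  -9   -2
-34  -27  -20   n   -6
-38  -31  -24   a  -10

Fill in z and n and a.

Along each row the entries change by 7 per step; down each column they change by -4.
Row 2: from -23 at column 2, stepping by 7 to column 1 gives -30.
Row 3: from -34 at column 1, stepping by 7 to column 4 gives -13.
Row 4: from -38 at column 1, stepping by 7 to column 4 gives -17.

z = -30, n = -13, a = -17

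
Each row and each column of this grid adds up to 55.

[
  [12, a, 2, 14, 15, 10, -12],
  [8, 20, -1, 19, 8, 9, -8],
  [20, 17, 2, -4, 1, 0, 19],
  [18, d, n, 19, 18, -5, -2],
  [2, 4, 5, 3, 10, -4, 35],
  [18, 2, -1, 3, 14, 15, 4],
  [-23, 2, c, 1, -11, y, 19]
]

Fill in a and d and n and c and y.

a = 14, d = -4, n = 11, c = 37, y = 30

Row 1 has 12 + 2 + 14 + 15 + 10 − 12 = 41; the blank must be 55 − 41 = 14.
Column 6 has 10 + 9 + 0 − 5 − 4 + 15 = 25; the blank must be 55 − 25 = 30.
Row 7 has -23 + 2 + 1 − 11 + 30 + 19 = 18; the blank must be 55 − 18 = 37.
Column 2 has 14 + 20 + 17 + 4 + 2 + 2 = 59; the blank must be 55 − 59 = -4.
Row 4 has 18 − 4 + 19 + 18 − 5 − 2 = 44; the blank must be 55 − 44 = 11.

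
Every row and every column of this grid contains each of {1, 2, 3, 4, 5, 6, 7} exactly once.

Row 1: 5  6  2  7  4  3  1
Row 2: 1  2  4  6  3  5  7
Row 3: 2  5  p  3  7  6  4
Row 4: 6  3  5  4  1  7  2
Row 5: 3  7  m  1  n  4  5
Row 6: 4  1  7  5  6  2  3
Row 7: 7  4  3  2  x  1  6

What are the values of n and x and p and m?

n = 2, x = 5, p = 1, m = 6

At (row 7, col 5): row 7 already has {1, 2, 3, 4, 6, 7}, so the value is 5.
Cell (5,5): column 5 already has {1, 3, 4, 5, 6, 7} → 2.
Cell (5,3): row 5 already has {1, 2, 3, 4, 5, 7} → 6.
For row 3, column 3: row 3 already has {2, 3, 4, 5, 6, 7}; that leaves 1.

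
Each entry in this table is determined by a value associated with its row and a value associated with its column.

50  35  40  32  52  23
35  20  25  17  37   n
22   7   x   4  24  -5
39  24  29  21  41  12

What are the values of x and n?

x = 12, n = 8

The difference between any two rows is the same in every column — this is an addition table with the headers hidden.
Row 3 minus row 1 is 7 − 35 = -28, so its entry in column 3 is 40 + (-28) = 12.
Row 2 minus row 1 is 20 − 35 = -15, so its entry in column 6 is 23 + (-15) = 8.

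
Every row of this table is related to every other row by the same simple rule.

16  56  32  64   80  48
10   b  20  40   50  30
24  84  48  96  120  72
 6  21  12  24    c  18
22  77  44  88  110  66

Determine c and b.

c = 30, b = 35

Each row is a constant multiple of every other row — this is a multiplication table with the headers hidden.
Row 4 is 24/64 = 3/8 times row 1, so its entry in column 5 is 80 × 3/8 = 30.
Row 2 is 40/64 = 5/8 times row 1, so its entry in column 2 is 56 × 5/8 = 35.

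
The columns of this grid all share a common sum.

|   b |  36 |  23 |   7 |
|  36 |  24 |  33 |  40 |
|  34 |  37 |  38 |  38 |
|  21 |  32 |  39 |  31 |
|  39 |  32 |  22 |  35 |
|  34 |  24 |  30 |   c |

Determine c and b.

c = 34, b = 21

The complete columns each total 185.
Column 4 is missing 185 − 151 = 34 (since 7 + 40 + 38 + 31 + 35 = 151).
Column 1 is missing 185 − 164 = 21 (since 36 + 34 + 21 + 39 + 34 = 164).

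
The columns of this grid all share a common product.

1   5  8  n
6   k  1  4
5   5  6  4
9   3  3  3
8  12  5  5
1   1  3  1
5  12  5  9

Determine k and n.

k = 1, n = 5

Columns 1 and 3 each multiply to 10800, so every column has product 10800.
Column 2: 5×5×3×12×1×12 = 10800, so the missing entry is 10800 ÷ 10800 = 1.
Column 4: 4×4×3×5×1×9 = 2160, so the missing entry is 10800 ÷ 2160 = 5.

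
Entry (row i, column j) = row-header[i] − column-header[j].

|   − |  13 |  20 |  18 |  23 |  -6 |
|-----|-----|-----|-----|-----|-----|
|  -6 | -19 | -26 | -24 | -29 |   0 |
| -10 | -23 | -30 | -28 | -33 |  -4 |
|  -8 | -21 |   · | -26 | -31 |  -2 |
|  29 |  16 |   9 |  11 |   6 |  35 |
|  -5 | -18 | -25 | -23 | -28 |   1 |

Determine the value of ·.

-28

-8 − 20 = -28.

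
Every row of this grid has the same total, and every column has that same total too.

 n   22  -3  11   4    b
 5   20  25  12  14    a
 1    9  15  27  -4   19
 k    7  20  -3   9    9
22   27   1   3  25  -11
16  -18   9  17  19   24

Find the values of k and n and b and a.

k = 25, n = -2, b = 35, a = -9

Rows 3 and 5 both sum to 67, so that's the common total.
Row 2: 5 + 20 + 25 + 12 + 14 = 76, so its missing entry is 67 − 76 = -9.
Column 6: -9 + 19 + 9 − 11 + 24 = 32, so its missing entry is 67 − 32 = 35.
Row 1: 22 − 3 + 11 + 4 + 35 = 69, so its missing entry is 67 − 69 = -2.
Row 4: 7 + 20 − 3 + 9 + 9 = 42, so its missing entry is 67 − 42 = 25.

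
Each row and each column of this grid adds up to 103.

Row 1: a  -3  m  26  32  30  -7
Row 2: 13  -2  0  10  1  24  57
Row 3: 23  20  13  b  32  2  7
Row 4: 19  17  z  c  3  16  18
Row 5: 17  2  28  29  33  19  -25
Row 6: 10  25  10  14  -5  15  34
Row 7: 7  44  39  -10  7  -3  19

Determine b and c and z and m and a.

Column 1: 13 + 23 + 19 + 17 + 10 + 7 = 89, so its missing entry is 103 − 89 = 14.
Row 3: 23 + 20 + 13 + 32 + 2 + 7 = 97, so its missing entry is 103 − 97 = 6.
Row 1: 14 − 3 + 26 + 32 + 30 − 7 = 92, so its missing entry is 103 − 92 = 11.
Column 4: 26 + 10 + 6 + 29 + 14 − 10 = 75, so its missing entry is 103 − 75 = 28.
Row 4: 19 + 17 + 28 + 3 + 16 + 18 = 101, so its missing entry is 103 − 101 = 2.

b = 6, c = 28, z = 2, m = 11, a = 14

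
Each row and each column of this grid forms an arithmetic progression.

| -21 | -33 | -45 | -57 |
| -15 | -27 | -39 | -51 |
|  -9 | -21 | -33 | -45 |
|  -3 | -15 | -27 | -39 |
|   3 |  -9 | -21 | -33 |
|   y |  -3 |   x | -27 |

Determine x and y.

Along each row the entries change by -12 per step; down each column they change by 6.
Row 6: from -3 at column 2, stepping by -12 to column 3 gives -15.
Row 6: from -3 at column 2, stepping by -12 to column 1 gives 9.

x = -15, y = 9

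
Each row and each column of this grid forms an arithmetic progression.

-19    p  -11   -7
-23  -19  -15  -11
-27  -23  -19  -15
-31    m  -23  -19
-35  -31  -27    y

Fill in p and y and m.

p = -15, y = -23, m = -27

Along each row the entries change by 4 per step; down each column they change by -4.
Row 1: from -19 at column 1, stepping by 4 to column 2 gives -15.
Row 5: from -35 at column 1, stepping by 4 to column 4 gives -23.
Row 4: from -31 at column 1, stepping by 4 to column 2 gives -27.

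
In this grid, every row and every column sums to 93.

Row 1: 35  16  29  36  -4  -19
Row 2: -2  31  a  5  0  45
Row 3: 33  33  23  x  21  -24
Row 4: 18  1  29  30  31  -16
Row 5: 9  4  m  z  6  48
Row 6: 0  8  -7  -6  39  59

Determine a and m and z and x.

a = 14, m = 5, z = 21, x = 7

The known cells in row 3 total 86, leaving 93 − 86 = 7 for the blank.
The known cells in row 2 total 79, leaving 93 − 79 = 14 for the blank.
The known cells in column 3 total 88, leaving 93 − 88 = 5 for the blank.
The known cells in row 5 total 72, leaving 93 − 72 = 21 for the blank.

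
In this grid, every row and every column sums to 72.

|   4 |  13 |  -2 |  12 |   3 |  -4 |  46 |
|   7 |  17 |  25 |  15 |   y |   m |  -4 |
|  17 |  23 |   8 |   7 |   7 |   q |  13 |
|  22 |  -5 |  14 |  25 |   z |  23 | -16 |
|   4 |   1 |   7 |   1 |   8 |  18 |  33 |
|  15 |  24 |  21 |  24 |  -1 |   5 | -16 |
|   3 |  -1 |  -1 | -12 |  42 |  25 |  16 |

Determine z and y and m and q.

The known cells in row 3 total 75, leaving 72 − 75 = -3 for the blank.
The known cells in row 4 total 63, leaving 72 − 63 = 9 for the blank.
The known cells in column 5 total 68, leaving 72 − 68 = 4 for the blank.
The known cells in row 2 total 64, leaving 72 − 64 = 8 for the blank.

z = 9, y = 4, m = 8, q = -3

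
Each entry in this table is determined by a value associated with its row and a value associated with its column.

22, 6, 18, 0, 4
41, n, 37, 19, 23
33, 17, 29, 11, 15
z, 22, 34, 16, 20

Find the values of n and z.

n = 25, z = 38

The difference between any two rows is the same in every column — this is an addition table with the headers hidden.
Row 2 minus row 1 is 37 − 18 = 19, so its entry in column 2 is 6 + 19 = 25.
Row 4 minus row 1 is 34 − 18 = 16, so its entry in column 1 is 22 + 16 = 38.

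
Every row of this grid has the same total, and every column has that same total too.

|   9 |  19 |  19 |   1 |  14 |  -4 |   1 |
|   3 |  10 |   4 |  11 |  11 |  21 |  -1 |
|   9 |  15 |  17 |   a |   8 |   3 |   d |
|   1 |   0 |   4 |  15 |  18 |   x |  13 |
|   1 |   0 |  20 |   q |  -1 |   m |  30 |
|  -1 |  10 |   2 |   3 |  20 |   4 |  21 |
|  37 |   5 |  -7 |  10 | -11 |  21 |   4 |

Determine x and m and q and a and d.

Rows 1 and 2 both sum to 59, so that's the common total.
Column 7: 1 − 1 + 13 + 30 + 21 + 4 = 68, so its missing entry is 59 − 68 = -9.
Row 3: 9 + 15 + 17 + 8 + 3 − 9 = 43, so its missing entry is 59 − 43 = 16.
Column 4: 1 + 11 + 16 + 15 + 3 + 10 = 56, so its missing entry is 59 − 56 = 3.
Row 5: 1 + 0 + 20 + 3 − 1 + 30 = 53, so its missing entry is 59 − 53 = 6.
Row 4: 1 + 0 + 4 + 15 + 18 + 13 = 51, so its missing entry is 59 − 51 = 8.

x = 8, m = 6, q = 3, a = 16, d = -9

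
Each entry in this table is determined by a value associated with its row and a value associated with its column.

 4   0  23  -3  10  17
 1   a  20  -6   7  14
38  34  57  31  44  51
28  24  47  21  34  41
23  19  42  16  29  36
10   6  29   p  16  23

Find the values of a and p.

The difference between any two rows is the same in every column — this is an addition table with the headers hidden.
Row 2 minus row 1 is 1 − 4 = -3, so its entry in column 2 is 0 + (-3) = -3.
Row 6 minus row 1 is 10 − 4 = 6, so its entry in column 4 is -3 + 6 = 3.

a = -3, p = 3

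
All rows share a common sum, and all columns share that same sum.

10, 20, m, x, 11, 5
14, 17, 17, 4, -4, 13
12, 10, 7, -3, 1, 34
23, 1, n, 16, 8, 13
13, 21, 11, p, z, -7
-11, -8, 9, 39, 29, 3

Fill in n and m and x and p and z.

n = 0, m = 17, x = -2, p = 7, z = 16

Rows 2 and 3 both sum to 61, so that's the common total.
Column 5: 11 − 4 + 1 + 8 + 29 = 45, so its missing entry is 61 − 45 = 16.
Row 5: 13 + 21 + 11 + 16 − 7 = 54, so its missing entry is 61 − 54 = 7.
Column 4: 4 − 3 + 16 + 7 + 39 = 63, so its missing entry is 61 − 63 = -2.
Row 1: 10 + 20 − 2 + 11 + 5 = 44, so its missing entry is 61 − 44 = 17.
Row 4: 23 + 1 + 16 + 8 + 13 = 61, so its missing entry is 61 − 61 = 0.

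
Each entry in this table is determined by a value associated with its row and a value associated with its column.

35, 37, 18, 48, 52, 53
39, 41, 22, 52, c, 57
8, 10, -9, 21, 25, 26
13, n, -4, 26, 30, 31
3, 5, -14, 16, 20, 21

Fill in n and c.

n = 15, c = 56

The difference between any two rows is the same in every column — this is an addition table with the headers hidden.
Row 4 minus row 1 is 26 − 48 = -22, so its entry in column 2 is 37 + (-22) = 15.
Row 2 minus row 1 is 52 − 48 = 4, so its entry in column 5 is 52 + 4 = 56.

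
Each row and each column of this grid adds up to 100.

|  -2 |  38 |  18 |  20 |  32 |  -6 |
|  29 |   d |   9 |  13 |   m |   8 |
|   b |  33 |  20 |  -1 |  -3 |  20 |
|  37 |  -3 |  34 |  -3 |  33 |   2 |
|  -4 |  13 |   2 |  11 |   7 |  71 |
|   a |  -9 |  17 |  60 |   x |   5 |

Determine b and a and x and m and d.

b = 31, a = 9, x = 18, m = 13, d = 28

The known cells in column 2 total 72, leaving 100 − 72 = 28 for the blank.
The known cells in row 3 total 69, leaving 100 − 69 = 31 for the blank.
The known cells in row 2 total 87, leaving 100 − 87 = 13 for the blank.
The known cells in column 5 total 82, leaving 100 − 82 = 18 for the blank.
The known cells in row 6 total 91, leaving 100 − 91 = 9 for the blank.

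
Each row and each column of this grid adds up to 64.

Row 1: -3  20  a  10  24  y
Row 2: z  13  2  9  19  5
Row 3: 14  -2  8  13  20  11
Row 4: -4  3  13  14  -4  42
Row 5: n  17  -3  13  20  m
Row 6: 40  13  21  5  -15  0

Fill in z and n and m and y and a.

z = 16, n = 1, m = 16, y = -10, a = 23

Column 3 has 2 + 8 + 13 − 3 + 21 = 41; the blank must be 64 − 41 = 23.
Row 1 has -3 + 20 + 23 + 10 + 24 = 74; the blank must be 64 − 74 = -10.
Column 6 has -10 + 5 + 11 + 42 + 0 = 48; the blank must be 64 − 48 = 16.
Row 5 has 17 − 3 + 13 + 20 + 16 = 63; the blank must be 64 − 63 = 1.
Row 2 has 13 + 2 + 9 + 19 + 5 = 48; the blank must be 64 − 48 = 16.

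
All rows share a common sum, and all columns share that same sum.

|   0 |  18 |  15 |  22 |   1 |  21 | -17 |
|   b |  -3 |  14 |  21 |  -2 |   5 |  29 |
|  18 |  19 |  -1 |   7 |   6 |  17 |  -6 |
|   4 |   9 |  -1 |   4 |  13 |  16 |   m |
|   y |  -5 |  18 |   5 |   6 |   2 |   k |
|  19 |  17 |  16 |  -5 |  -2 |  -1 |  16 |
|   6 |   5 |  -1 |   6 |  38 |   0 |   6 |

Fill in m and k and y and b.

Rows 1 and 3 both sum to 60, so that's the common total.
The known cells in row 2 total 64, leaving 60 − 64 = -4 for the blank.
The known cells in column 1 total 43, leaving 60 − 43 = 17 for the blank.
The known cells in row 5 total 43, leaving 60 − 43 = 17 for the blank.
The known cells in row 4 total 45, leaving 60 − 45 = 15 for the blank.

m = 15, k = 17, y = 17, b = -4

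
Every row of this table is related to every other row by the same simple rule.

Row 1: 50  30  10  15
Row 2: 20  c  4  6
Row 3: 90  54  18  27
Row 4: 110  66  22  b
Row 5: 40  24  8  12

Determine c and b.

Each row is a constant multiple of every other row — this is a multiplication table with the headers hidden.
Row 2 is 20/50 = 2/5 times row 1, so its entry in column 2 is 30 × 2/5 = 12.
Row 4 is 110/50 = 11/5 times row 1, so its entry in column 4 is 15 × 11/5 = 33.

c = 12, b = 33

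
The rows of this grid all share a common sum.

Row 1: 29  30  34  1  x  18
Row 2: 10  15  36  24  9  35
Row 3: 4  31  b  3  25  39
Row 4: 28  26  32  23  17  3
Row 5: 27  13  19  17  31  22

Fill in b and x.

b = 27, x = 17

The complete rows each total 129.
Row 3 is missing 129 − 102 = 27 (since 4 + 31 + 3 + 25 + 39 = 102).
Row 1 is missing 129 − 112 = 17 (since 29 + 30 + 34 + 1 + 18 = 112).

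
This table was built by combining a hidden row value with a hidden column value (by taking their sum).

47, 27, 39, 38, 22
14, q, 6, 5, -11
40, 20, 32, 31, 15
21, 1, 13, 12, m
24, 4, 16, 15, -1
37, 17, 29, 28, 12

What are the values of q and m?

The difference between any two rows is the same in every column — this is an addition table with the headers hidden.
Row 2 minus row 1 is 6 − 39 = -33, so its entry in column 2 is 27 + (-33) = -6.
Row 4 minus row 1 is 13 − 39 = -26, so its entry in column 5 is 22 + (-26) = -4.

q = -6, m = -4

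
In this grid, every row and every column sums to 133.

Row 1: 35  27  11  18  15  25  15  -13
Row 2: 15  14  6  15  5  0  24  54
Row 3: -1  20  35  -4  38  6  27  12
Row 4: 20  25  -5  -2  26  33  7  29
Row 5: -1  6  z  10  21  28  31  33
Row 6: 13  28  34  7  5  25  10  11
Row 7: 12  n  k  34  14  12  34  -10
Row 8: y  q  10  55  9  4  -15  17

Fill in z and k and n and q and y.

z = 5, k = 37, n = 0, q = 13, y = 40

The known cells in column 1 total 93, leaving 133 − 93 = 40 for the blank.
The known cells in row 8 total 120, leaving 133 − 120 = 13 for the blank.
The known cells in column 2 total 133, leaving 133 − 133 = 0 for the blank.
The known cells in row 7 total 96, leaving 133 − 96 = 37 for the blank.
The known cells in row 5 total 128, leaving 133 − 128 = 5 for the blank.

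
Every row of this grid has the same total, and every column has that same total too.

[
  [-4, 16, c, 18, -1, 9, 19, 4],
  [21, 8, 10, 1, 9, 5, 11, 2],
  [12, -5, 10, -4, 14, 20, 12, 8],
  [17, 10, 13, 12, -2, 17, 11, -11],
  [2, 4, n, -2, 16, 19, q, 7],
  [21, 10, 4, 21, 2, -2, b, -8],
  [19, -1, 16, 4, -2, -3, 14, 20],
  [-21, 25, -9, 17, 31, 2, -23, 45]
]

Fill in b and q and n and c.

Rows 2 and 3 both sum to 67, so that's the common total.
The known cells in row 1 total 61, leaving 67 − 61 = 6 for the blank.
The known cells in row 6 total 48, leaving 67 − 48 = 19 for the blank.
The known cells in column 7 total 63, leaving 67 − 63 = 4 for the blank.
The known cells in row 5 total 50, leaving 67 − 50 = 17 for the blank.

b = 19, q = 4, n = 17, c = 6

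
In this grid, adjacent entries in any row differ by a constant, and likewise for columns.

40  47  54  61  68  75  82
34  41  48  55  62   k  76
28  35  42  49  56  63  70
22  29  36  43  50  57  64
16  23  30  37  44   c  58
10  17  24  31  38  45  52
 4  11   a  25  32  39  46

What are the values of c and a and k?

c = 51, a = 18, k = 69

Along each row the entries change by 7 per step; down each column they change by -6.
Row 5: from 16 at column 1, stepping by 7 to column 6 gives 51.
Row 7: from 4 at column 1, stepping by 7 to column 3 gives 18.
Row 2: from 34 at column 1, stepping by 7 to column 6 gives 69.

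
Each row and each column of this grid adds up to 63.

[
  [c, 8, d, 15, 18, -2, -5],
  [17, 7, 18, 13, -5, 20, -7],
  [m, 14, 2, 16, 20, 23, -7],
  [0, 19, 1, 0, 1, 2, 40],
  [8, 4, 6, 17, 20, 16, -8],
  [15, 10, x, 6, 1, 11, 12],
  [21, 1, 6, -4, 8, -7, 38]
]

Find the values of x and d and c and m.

x = 8, d = 22, c = 7, m = -5

The known cells in row 3 total 68, leaving 63 − 68 = -5 for the blank.
The known cells in column 1 total 56, leaving 63 − 56 = 7 for the blank.
The known cells in row 1 total 41, leaving 63 − 41 = 22 for the blank.
The known cells in row 6 total 55, leaving 63 − 55 = 8 for the blank.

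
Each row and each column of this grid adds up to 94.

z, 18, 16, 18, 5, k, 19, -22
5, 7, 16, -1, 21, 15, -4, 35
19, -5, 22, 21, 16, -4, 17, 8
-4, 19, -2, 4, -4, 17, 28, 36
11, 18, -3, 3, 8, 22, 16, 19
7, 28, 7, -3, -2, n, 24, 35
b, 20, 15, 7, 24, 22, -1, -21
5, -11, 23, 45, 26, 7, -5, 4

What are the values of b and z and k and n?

Row 6 has 7 + 28 + 7 − 3 − 2 + 24 + 35 = 96; the blank must be 94 − 96 = -2.
Column 6 has 15 − 4 + 17 + 22 − 2 + 22 + 7 = 77; the blank must be 94 − 77 = 17.
Row 1 has 18 + 16 + 18 + 5 + 17 + 19 − 22 = 71; the blank must be 94 − 71 = 23.
Row 7 has 20 + 15 + 7 + 24 + 22 − 1 − 21 = 66; the blank must be 94 − 66 = 28.

b = 28, z = 23, k = 17, n = -2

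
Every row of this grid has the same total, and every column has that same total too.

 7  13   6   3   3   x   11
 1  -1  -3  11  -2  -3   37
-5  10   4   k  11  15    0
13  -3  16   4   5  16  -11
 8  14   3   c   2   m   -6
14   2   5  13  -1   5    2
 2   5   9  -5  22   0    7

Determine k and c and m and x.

k = 5, c = 9, m = 10, x = -3

Rows 2 and 4 both sum to 40, so that's the common total.
Row 3: -5 + 10 + 4 + 11 + 15 + 0 = 35, so its missing entry is 40 − 35 = 5.
Row 1: 7 + 13 + 6 + 3 + 3 + 11 = 43, so its missing entry is 40 − 43 = -3.
Column 6: -3 − 3 + 15 + 16 + 5 + 0 = 30, so its missing entry is 40 − 30 = 10.
Row 5: 8 + 14 + 3 + 2 + 10 − 6 = 31, so its missing entry is 40 − 31 = 9.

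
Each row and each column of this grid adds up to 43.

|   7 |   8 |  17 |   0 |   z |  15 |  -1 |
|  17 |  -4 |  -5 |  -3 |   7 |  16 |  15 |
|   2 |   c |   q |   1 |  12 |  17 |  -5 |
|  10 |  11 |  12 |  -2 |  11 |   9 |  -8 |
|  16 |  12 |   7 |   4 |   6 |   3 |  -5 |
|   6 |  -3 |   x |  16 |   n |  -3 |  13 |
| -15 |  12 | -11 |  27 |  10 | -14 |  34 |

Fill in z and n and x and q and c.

The known cells in row 1 total 46, leaving 43 − 46 = -3 for the blank.
The known cells in column 2 total 36, leaving 43 − 36 = 7 for the blank.
The known cells in column 5 total 43, leaving 43 − 43 = 0 for the blank.
The known cells in row 3 total 34, leaving 43 − 34 = 9 for the blank.
The known cells in row 6 total 29, leaving 43 − 29 = 14 for the blank.

z = -3, n = 0, x = 14, q = 9, c = 7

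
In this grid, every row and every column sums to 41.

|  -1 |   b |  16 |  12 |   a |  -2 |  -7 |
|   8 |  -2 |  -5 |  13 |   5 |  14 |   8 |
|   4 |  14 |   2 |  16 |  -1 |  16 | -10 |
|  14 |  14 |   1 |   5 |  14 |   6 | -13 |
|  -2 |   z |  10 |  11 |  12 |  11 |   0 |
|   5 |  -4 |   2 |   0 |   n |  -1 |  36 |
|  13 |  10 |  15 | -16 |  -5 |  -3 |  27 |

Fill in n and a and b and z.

n = 3, a = 13, b = 10, z = -1

Row 6: 5 − 4 + 2 + 0 − 1 + 36 = 38, so its missing entry is 41 − 38 = 3.
Column 5: 5 − 1 + 14 + 12 + 3 − 5 = 28, so its missing entry is 41 − 28 = 13.
Row 1: -1 + 16 + 12 + 13 − 2 − 7 = 31, so its missing entry is 41 − 31 = 10.
Row 5: -2 + 10 + 11 + 12 + 11 + 0 = 42, so its missing entry is 41 − 42 = -1.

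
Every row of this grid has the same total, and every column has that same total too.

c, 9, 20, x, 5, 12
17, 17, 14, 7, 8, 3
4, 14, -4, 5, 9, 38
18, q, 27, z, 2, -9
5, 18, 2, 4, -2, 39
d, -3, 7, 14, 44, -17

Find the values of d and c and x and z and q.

Rows 2 and 3 both sum to 66, so that's the common total.
Column 2: 9 + 17 + 14 + 18 − 3 = 55, so its missing entry is 66 − 55 = 11.
Row 4: 18 + 11 + 27 + 2 − 9 = 49, so its missing entry is 66 − 49 = 17.
Column 4: 7 + 5 + 17 + 4 + 14 = 47, so its missing entry is 66 − 47 = 19.
Row 1: 9 + 20 + 19 + 5 + 12 = 65, so its missing entry is 66 − 65 = 1.
Row 6: -3 + 7 + 14 + 44 − 17 = 45, so its missing entry is 66 − 45 = 21.

d = 21, c = 1, x = 19, z = 17, q = 11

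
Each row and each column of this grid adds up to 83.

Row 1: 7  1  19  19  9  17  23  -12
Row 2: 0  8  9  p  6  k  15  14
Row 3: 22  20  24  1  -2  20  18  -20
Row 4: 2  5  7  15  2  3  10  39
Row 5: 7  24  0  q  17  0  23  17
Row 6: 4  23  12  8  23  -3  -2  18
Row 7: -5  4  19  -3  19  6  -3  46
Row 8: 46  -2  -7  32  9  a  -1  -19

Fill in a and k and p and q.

a = 25, k = 15, p = 16, q = -5

Row 5 has 7 + 24 + 0 + 17 + 0 + 23 + 17 = 88; the blank must be 83 − 88 = -5.
Row 8 has 46 − 2 − 7 + 32 + 9 − 1 − 19 = 58; the blank must be 83 − 58 = 25.
Column 4 has 19 + 1 + 15 − 5 + 8 − 3 + 32 = 67; the blank must be 83 − 67 = 16.
Row 2 has 0 + 8 + 9 + 16 + 6 + 15 + 14 = 68; the blank must be 83 − 68 = 15.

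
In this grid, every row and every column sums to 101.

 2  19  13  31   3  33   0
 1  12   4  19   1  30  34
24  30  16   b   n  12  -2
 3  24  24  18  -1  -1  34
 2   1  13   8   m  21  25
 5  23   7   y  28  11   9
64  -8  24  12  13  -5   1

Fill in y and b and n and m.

Row 6: 5 + 23 + 7 + 28 + 11 + 9 = 83, so its missing entry is 101 − 83 = 18.
Column 4: 31 + 19 + 18 + 8 + 18 + 12 = 106, so its missing entry is 101 − 106 = -5.
Row 3: 24 + 30 + 16 − 5 + 12 − 2 = 75, so its missing entry is 101 − 75 = 26.
Row 5: 2 + 1 + 13 + 8 + 21 + 25 = 70, so its missing entry is 101 − 70 = 31.

y = 18, b = -5, n = 26, m = 31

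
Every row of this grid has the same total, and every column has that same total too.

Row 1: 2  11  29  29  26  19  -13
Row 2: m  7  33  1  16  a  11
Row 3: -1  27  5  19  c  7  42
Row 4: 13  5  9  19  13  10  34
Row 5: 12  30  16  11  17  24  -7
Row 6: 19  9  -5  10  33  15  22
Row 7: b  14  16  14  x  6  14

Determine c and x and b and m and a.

c = 4, x = -6, b = 45, m = 13, a = 22

Rows 1 and 4 both sum to 103, so that's the common total.
Row 3: -1 + 27 + 5 + 19 + 7 + 42 = 99, so its missing entry is 103 − 99 = 4.
Column 6: 19 + 7 + 10 + 24 + 15 + 6 = 81, so its missing entry is 103 − 81 = 22.
Column 5: 26 + 16 + 4 + 13 + 17 + 33 = 109, so its missing entry is 103 − 109 = -6.
Row 7: 14 + 16 + 14 − 6 + 6 + 14 = 58, so its missing entry is 103 − 58 = 45.
Row 2: 7 + 33 + 1 + 16 + 22 + 11 = 90, so its missing entry is 103 − 90 = 13.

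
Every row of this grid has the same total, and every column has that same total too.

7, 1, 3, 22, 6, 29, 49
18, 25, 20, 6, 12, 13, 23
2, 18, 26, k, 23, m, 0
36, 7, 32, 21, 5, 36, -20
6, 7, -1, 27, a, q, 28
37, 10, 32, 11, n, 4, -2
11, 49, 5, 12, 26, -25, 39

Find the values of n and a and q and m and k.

Rows 1 and 2 both sum to 117, so that's the common total.
Row 6 has 37 + 10 + 32 + 11 + 4 − 2 = 92; the blank must be 117 − 92 = 25.
Column 5 has 6 + 12 + 23 + 5 + 25 + 26 = 97; the blank must be 117 − 97 = 20.
Column 4 has 22 + 6 + 21 + 27 + 11 + 12 = 99; the blank must be 117 − 99 = 18.
Row 5 has 6 + 7 − 1 + 27 + 20 + 28 = 87; the blank must be 117 − 87 = 30.
Row 3 has 2 + 18 + 26 + 18 + 23 + 0 = 87; the blank must be 117 − 87 = 30.

n = 25, a = 20, q = 30, m = 30, k = 18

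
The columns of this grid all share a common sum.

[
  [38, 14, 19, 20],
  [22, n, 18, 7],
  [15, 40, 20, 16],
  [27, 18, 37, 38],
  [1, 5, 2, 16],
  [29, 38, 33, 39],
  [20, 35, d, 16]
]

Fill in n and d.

Column 1 sums to 152 and so does column 4; that's the common total.
In column 2 the known cells total 150, leaving 152 − 150 = 2.
In column 3 the known cells total 129, leaving 152 − 129 = 23.

n = 2, d = 23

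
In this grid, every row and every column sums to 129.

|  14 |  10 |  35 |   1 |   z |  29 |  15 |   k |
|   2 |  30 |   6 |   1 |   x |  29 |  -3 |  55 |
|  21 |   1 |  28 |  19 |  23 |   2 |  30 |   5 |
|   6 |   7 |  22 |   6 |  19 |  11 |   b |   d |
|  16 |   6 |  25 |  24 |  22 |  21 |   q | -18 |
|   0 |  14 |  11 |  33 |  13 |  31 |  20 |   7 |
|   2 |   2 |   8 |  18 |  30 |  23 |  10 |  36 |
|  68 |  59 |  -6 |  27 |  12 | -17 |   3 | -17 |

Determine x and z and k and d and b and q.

Row 5: 16 + 6 + 25 + 24 + 22 + 21 − 18 = 96, so its missing entry is 129 − 96 = 33.
Row 2: 2 + 30 + 6 + 1 + 29 − 3 + 55 = 120, so its missing entry is 129 − 120 = 9.
Column 5: 9 + 23 + 19 + 22 + 13 + 30 + 12 = 128, so its missing entry is 129 − 128 = 1.
Row 1: 14 + 10 + 35 + 1 + 1 + 29 + 15 = 105, so its missing entry is 129 − 105 = 24.
Column 8: 24 + 55 + 5 − 18 + 7 + 36 − 17 = 92, so its missing entry is 129 − 92 = 37.
Row 4: 6 + 7 + 22 + 6 + 19 + 11 + 37 = 108, so its missing entry is 129 − 108 = 21.

x = 9, z = 1, k = 24, d = 37, b = 21, q = 33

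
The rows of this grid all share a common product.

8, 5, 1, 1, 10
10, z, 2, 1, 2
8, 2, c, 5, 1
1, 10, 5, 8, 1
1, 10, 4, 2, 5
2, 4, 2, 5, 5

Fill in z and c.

z = 10, c = 5

Rows 1 and 4 each multiply to 400, so every row has product 400.
Row 2: 10×2×1×2 = 40, so the missing entry is 400 ÷ 40 = 10.
Row 3: 8×2×5×1 = 80, so the missing entry is 400 ÷ 80 = 5.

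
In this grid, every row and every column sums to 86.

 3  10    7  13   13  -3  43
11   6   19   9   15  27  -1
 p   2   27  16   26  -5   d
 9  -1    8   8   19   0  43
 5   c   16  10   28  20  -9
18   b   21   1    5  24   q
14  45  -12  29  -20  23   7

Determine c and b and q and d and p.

c = 16, b = 8, q = 9, d = -6, p = 26

The known cells in column 1 total 60, leaving 86 − 60 = 26 for the blank.
The known cells in row 3 total 92, leaving 86 − 92 = -6 for the blank.
The known cells in column 7 total 77, leaving 86 − 77 = 9 for the blank.
The known cells in row 6 total 78, leaving 86 − 78 = 8 for the blank.
The known cells in row 5 total 70, leaving 86 − 70 = 16 for the blank.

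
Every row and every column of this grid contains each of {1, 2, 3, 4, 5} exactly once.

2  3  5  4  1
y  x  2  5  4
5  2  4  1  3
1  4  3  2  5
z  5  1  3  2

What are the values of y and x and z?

y = 3, x = 1, z = 4

For row 2, column 2: column 2 already has {2, 3, 4, 5}; that leaves 1.
For row 2, column 1: row 2 already has {1, 2, 4, 5}; that leaves 3.
At (row 5, col 1): row 5 already has {1, 2, 3, 5}, so the value is 4.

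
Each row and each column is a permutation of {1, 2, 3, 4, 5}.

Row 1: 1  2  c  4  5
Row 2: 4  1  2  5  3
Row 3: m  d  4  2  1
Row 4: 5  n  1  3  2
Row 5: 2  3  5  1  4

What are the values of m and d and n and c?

m = 3, d = 5, n = 4, c = 3

Cell (4,2): row 4 already has {1, 2, 3, 5} → 4.
For row 1, column 3: row 1 already has {1, 2, 4, 5}; that leaves 3.
Cell (3,1): column 1 already has {1, 2, 4, 5} → 3.
Cell (3,2): row 3 already has {1, 2, 3, 4} → 5.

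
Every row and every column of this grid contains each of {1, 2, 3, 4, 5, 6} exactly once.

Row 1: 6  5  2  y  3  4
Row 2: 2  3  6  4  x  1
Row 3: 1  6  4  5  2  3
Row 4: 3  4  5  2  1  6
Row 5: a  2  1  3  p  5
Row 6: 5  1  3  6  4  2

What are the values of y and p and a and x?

y = 1, p = 6, a = 4, x = 5

For row 5, column 1: column 1 already has {1, 2, 3, 5, 6}; that leaves 4.
Cell (5,5): row 5 already has {1, 2, 3, 4, 5} → 6.
For row 2, column 5: row 2 already has {1, 2, 3, 4, 6}; that leaves 5.
For row 1, column 4: row 1 already has {2, 3, 4, 5, 6}; that leaves 1.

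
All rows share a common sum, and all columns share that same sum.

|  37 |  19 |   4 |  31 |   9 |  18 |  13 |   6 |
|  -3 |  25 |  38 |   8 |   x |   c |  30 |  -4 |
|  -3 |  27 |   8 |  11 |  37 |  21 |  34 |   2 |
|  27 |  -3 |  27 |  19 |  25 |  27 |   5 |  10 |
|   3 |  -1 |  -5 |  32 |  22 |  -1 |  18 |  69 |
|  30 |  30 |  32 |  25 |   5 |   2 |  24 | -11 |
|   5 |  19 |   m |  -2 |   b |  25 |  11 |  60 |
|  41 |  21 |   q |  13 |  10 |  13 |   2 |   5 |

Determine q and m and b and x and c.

q = 32, m = 1, b = 18, x = 11, c = 32

Rows 1 and 3 both sum to 137, so that's the common total.
Column 6 has 18 + 21 + 27 − 1 + 2 + 25 + 13 = 105; the blank must be 137 − 105 = 32.
Row 2 has -3 + 25 + 38 + 8 + 32 + 30 − 4 = 126; the blank must be 137 − 126 = 11.
Column 5 has 9 + 11 + 37 + 25 + 22 + 5 + 10 = 119; the blank must be 137 − 119 = 18.
Row 7 has 5 + 19 − 2 + 18 + 25 + 11 + 60 = 136; the blank must be 137 − 136 = 1.
Row 8 has 41 + 21 + 13 + 10 + 13 + 2 + 5 = 105; the blank must be 137 − 105 = 32.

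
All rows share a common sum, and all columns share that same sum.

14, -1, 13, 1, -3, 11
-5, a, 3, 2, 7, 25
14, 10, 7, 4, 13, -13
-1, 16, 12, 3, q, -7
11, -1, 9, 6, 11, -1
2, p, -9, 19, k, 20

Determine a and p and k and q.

Rows 1 and 3 both sum to 35, so that's the common total.
Row 2 has -5 + 3 + 2 + 7 + 25 = 32; the blank must be 35 − 32 = 3.
Column 2 has -1 + 3 + 10 + 16 − 1 = 27; the blank must be 35 − 27 = 8.
Row 6 has 2 + 8 − 9 + 19 + 20 = 40; the blank must be 35 − 40 = -5.
Row 4 has -1 + 16 + 12 + 3 − 7 = 23; the blank must be 35 − 23 = 12.

a = 3, p = 8, k = -5, q = 12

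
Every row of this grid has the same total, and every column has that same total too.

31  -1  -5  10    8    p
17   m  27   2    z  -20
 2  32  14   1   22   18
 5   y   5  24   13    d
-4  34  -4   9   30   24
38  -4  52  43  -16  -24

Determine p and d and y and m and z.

p = 46, d = 45, y = -3, m = 31, z = 32

Rows 3 and 5 both sum to 89, so that's the common total.
Column 5 has 8 + 22 + 13 + 30 − 16 = 57; the blank must be 89 − 57 = 32.
Row 2 has 17 + 27 + 2 + 32 − 20 = 58; the blank must be 89 − 58 = 31.
Column 2 has -1 + 31 + 32 + 34 − 4 = 92; the blank must be 89 − 92 = -3.
Row 1 has 31 − 1 − 5 + 10 + 8 = 43; the blank must be 89 − 43 = 46.
Row 4 has 5 − 3 + 5 + 24 + 13 = 44; the blank must be 89 − 44 = 45.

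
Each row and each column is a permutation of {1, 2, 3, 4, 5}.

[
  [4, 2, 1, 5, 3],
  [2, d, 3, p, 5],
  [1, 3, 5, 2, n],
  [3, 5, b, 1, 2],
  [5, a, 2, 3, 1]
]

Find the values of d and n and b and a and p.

d = 1, n = 4, b = 4, a = 4, p = 4

At (row 3, col 5): row 3 already has {1, 2, 3, 5}, so the value is 4.
For row 5, column 2: row 5 already has {1, 2, 3, 5}; that leaves 4.
Cell (2,2): column 2 already has {2, 3, 4, 5} → 1.
At (row 4, col 3): row 4 already has {1, 2, 3, 5}, so the value is 4.
At (row 2, col 4): row 2 already has {1, 2, 3, 5}, so the value is 4.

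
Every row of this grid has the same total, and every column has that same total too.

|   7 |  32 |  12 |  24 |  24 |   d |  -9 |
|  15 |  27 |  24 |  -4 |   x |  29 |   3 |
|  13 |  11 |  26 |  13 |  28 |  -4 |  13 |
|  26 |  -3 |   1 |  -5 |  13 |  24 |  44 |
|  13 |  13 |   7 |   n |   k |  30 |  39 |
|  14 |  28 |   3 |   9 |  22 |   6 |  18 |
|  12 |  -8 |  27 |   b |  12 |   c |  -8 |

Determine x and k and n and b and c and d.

Rows 3 and 4 both sum to 100, so that's the common total.
Row 2: 15 + 27 + 24 − 4 + 29 + 3 = 94, so its missing entry is 100 − 94 = 6.
Column 5: 24 + 6 + 28 + 13 + 22 + 12 = 105, so its missing entry is 100 − 105 = -5.
Row 5: 13 + 13 + 7 − 5 + 30 + 39 = 97, so its missing entry is 100 − 97 = 3.
Row 1: 7 + 32 + 12 + 24 + 24 − 9 = 90, so its missing entry is 100 − 90 = 10.
Column 6: 10 + 29 − 4 + 24 + 30 + 6 = 95, so its missing entry is 100 − 95 = 5.
Row 7: 12 − 8 + 27 + 12 + 5 − 8 = 40, so its missing entry is 100 − 40 = 60.

x = 6, k = -5, n = 3, b = 60, c = 5, d = 10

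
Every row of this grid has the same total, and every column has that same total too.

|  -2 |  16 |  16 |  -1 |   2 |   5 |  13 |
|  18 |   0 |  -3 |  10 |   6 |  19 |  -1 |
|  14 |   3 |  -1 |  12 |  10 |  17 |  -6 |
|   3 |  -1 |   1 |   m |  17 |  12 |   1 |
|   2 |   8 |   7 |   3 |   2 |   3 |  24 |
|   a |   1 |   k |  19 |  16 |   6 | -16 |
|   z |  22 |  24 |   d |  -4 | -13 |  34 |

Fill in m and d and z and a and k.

m = 16, d = -10, z = -4, a = 18, k = 5

Rows 1 and 2 both sum to 49, so that's the common total.
Row 4: 3 − 1 + 1 + 17 + 12 + 1 = 33, so its missing entry is 49 − 33 = 16.
Column 4: -1 + 10 + 12 + 16 + 3 + 19 = 59, so its missing entry is 49 − 59 = -10.
Row 7: 22 + 24 − 10 − 4 − 13 + 34 = 53, so its missing entry is 49 − 53 = -4.
Column 1: -2 + 18 + 14 + 3 + 2 − 4 = 31, so its missing entry is 49 − 31 = 18.
Row 6: 18 + 1 + 19 + 16 + 6 − 16 = 44, so its missing entry is 49 − 44 = 5.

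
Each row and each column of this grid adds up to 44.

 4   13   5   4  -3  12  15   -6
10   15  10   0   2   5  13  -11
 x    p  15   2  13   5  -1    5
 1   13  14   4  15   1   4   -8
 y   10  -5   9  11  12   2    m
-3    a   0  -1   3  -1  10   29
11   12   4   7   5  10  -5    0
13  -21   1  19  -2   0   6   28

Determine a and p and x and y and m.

a = 7, p = -5, x = 10, y = -2, m = 7

Row 6 has -3 + 0 − 1 + 3 − 1 + 10 + 29 = 37; the blank must be 44 − 37 = 7.
Column 2 has 13 + 15 + 13 + 10 + 7 + 12 − 21 = 49; the blank must be 44 − 49 = -5.
Row 3 has -5 + 15 + 2 + 13 + 5 − 1 + 5 = 34; the blank must be 44 − 34 = 10.
Column 1 has 4 + 10 + 10 + 1 − 3 + 11 + 13 = 46; the blank must be 44 − 46 = -2.
Row 5 has -2 + 10 − 5 + 9 + 11 + 12 + 2 = 37; the blank must be 44 − 37 = 7.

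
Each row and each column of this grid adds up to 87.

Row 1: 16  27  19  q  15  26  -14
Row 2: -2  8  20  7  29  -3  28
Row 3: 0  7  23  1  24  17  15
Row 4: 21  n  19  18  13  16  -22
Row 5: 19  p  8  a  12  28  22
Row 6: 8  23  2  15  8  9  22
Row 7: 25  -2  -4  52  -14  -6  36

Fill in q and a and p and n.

q = -2, a = -4, p = 2, n = 22

The known cells in row 4 total 65, leaving 87 − 65 = 22 for the blank.
The known cells in row 1 total 89, leaving 87 − 89 = -2 for the blank.
The known cells in column 2 total 85, leaving 87 − 85 = 2 for the blank.
The known cells in row 5 total 91, leaving 87 − 91 = -4 for the blank.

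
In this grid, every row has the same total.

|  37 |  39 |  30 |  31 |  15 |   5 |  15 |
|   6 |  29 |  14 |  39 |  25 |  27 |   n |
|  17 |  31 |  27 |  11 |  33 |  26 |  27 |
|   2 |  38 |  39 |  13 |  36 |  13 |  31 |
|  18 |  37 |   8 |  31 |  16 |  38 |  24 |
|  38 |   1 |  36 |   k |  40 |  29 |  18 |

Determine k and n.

Rows 1 and 4 both add up to 172, so every row sums to 172.
Row 6: 38 + 1 + 36 + 40 + 29 + 18 = 162, so the missing entry is 172 − 162 = 10.
Row 2: 6 + 29 + 14 + 39 + 25 + 27 = 140, so the missing entry is 172 − 140 = 32.

k = 10, n = 32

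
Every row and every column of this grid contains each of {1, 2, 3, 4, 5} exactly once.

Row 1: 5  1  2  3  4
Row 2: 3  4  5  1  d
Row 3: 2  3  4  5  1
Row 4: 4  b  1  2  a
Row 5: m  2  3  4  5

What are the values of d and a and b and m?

At (row 4, col 2): column 2 already has {1, 2, 3, 4}, so the value is 5.
At (row 5, col 1): row 5 already has {2, 3, 4, 5}, so the value is 1.
For row 4, column 5: row 4 already has {1, 2, 4, 5}; that leaves 3.
Cell (2,5): row 2 already has {1, 3, 4, 5} → 2.

d = 2, a = 3, b = 5, m = 1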